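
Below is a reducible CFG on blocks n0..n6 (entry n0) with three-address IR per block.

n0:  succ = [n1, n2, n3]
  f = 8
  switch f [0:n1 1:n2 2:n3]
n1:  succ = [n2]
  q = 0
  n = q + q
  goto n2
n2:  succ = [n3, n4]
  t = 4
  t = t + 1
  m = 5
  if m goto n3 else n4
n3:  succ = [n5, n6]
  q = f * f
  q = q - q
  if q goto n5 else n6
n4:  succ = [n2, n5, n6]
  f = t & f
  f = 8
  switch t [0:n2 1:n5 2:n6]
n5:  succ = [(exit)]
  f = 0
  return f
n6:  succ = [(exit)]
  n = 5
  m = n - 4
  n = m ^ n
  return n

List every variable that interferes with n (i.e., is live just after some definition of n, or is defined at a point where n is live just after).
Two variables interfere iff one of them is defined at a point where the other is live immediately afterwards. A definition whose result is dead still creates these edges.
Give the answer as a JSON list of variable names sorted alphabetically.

Answer: ["f", "m"]

Working:
Block summaries:
  n0: def={f} ue=∅
  n1: def={n,q} ue=∅
  n2: def={m,t} ue=∅
  n3: def={q} ue={f}
  n4: def={f} ue={f,t}
  n5: def={f} ue=∅
  n6: def={m,n} ue=∅

Liveness:
  n0 li=∅ lo={f}
  n1 li={f} lo={f}
  n2 li={f} lo={f,t}
  n3 li={f} lo=∅
  n4 li={f,t} lo={f}
  n5 li=∅ lo=∅
  n6 li=∅ lo=∅

Interference:
  f — {m,n,q,t}
  m — {f,n,t}
  n — {f,m}
  q — {f}
  t — {f,m}

N(n) = ["f", "m"]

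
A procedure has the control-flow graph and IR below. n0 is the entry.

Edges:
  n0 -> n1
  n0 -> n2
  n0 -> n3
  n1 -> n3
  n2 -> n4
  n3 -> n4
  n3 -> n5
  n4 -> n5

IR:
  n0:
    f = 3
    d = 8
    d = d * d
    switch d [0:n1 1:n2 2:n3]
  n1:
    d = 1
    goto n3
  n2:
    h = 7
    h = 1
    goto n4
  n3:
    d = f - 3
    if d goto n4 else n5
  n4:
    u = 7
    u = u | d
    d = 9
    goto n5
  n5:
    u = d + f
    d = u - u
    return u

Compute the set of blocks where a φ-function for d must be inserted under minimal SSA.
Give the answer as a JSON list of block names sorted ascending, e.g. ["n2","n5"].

Answer: ["n3", "n4", "n5"]

Analysis:
idom tree: n1←n0 n2←n0 n3←n0 n4←n0 n5←n0
Dom∩ at merges:
  n3: preds {n0,n1}: {n0} ∩ {n0,n1} = {n0}; idom=n0
  n4: preds {n2,n3}: {n0,n2} ∩ {n0,n3} = {n0}; idom=n0
  n5: preds {n3,n4}: {n0,n3} ∩ {n0,n4} = {n0}; idom=n0

Frontier:
  join n3 pred n0: · stop@n0
  join n3 pred n1: n1 stop@n0
  join n4 pred n2: n2 stop@n0
  join n4 pred n3: n3 stop@n0
  join n5 pred n3: n3 stop@n0
  join n5 pred n4: n4 stop@n0
  n0: DF=∅
  n1: DF={n3}
  n2: DF={n4}
  n3: DF={n4,n5}
  n4: DF={n5}
  n5: DF=∅

φ for d: defs {n0,n1,n3,n4,n5}
  DF⁺ = {n3,n4,n5}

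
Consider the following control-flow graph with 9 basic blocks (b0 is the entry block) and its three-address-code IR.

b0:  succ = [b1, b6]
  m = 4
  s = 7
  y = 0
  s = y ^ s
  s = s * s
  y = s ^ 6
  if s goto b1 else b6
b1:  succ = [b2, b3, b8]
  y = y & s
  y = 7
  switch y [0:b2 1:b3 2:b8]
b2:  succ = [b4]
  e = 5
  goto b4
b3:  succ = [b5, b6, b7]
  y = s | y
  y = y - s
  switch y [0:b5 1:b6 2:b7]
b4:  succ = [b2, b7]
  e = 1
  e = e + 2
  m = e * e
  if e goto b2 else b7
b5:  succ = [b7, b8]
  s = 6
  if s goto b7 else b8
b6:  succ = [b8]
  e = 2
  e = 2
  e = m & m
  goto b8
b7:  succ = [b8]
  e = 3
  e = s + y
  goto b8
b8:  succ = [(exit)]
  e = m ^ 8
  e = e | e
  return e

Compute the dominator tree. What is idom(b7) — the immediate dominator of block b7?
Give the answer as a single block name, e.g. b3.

Answer: b1

Derivation:
idom tree: b1←b0 b2←b1 b3←b1 b4←b2 b5←b3 b6←b0 b7←b1 b8←b0
Dom∩ at merges:
  b2: preds {b1,b4}: {b0,b1} ∩ {b0,b1,b2,b4} = {b0,b1}; idom=b1
  b6: preds {b0,b3}: {b0} ∩ {b0,b1,b3} = {b0}; idom=b0
  b7: preds {b3,b4,b5}: {b0,b1,b3} ∩ {b0,b1,b2,b4} ∩ {b0,b1,b3,b5} = {b0,b1}; idom=b1
  b8: preds {b1,b5,b6,b7}: {b0,b1} ∩ {b0,b1,b3,b5} ∩ {b0,b6} ∩ {b0,b1,b7} = {b0}; idom=b0

idom(b7) = b1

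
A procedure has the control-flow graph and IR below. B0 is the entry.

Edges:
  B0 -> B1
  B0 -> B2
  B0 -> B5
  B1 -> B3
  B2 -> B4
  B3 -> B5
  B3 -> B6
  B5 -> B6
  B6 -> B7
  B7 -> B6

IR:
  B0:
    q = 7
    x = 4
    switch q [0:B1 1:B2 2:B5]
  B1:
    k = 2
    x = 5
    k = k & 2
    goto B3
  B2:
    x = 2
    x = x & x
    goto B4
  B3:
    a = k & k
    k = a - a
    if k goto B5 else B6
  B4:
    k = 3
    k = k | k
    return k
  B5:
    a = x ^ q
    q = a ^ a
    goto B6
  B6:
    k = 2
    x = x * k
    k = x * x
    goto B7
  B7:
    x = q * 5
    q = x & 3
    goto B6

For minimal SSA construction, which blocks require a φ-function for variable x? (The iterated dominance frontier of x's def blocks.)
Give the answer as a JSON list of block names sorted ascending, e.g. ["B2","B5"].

Answer: ["B5", "B6"]

Derivation:
idom tree: B1←B0 B2←B0 B3←B1 B4←B2 B5←B0 B6←B0 B7←B6
Dom∩ at merges:
  B5: preds {B0,B3}: {B0} ∩ {B0,B1,B3} = {B0}; idom=B0
  B6: preds {B3,B5,B7}: {B0,B1,B3} ∩ {B0,B5} ∩ {B0,B6,B7} = {B0}; idom=B0

Frontier:
  join B5 pred B0: · stop@B0
  join B5 pred B3: B3→B1 stop@B0
  join B6 pred B3: B3→B1 stop@B0
  join B6 pred B5: B5 stop@B0
  join B6 pred B7: B7→B6 stop@B0
  B0: DF=∅
  B1: DF={B5,B6}
  B2: DF=∅
  B3: DF={B5,B6}
  B4: DF=∅
  B5: DF={B6}
  B6: DF={B6}
  B7: DF={B6}

φ for x: defs {B0,B1,B2,B6,B7}
  DF⁺ = {B5,B6}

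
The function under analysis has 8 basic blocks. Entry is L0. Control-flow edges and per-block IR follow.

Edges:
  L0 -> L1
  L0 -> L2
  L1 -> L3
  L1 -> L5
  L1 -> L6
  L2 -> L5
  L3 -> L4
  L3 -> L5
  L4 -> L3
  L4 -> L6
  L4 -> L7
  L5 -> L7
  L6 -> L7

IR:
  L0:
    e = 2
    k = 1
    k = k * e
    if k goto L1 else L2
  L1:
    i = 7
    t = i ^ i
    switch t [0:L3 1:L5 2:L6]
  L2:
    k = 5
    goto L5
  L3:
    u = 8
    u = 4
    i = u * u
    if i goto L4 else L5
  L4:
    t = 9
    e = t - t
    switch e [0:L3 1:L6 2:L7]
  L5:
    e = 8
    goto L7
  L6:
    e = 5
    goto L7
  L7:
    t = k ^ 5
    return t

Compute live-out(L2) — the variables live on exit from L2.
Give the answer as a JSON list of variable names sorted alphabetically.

Answer: ["k"]

Derivation:
Block summaries:
  L0 def {e,k} use ∅
  L1 def {i,t} use ∅
  L2 def {k} use ∅
  L3 def {i,u} use ∅
  L4 def {e,t} use ∅
  L5 def {e} use ∅
  L6 def {e} use ∅
  L7 def {t} use {k}

Live sets:
  live L0: ∅→{k}
  live L1: {k}→{k}
  live L2: ∅→{k}
  live L3: {k}→{k}
  live L4: {k}→{k}
  live L5: {k}→{k}
  live L6: {k}→{k}
  live L7: {k}→∅

live-out(L2) = ["k"]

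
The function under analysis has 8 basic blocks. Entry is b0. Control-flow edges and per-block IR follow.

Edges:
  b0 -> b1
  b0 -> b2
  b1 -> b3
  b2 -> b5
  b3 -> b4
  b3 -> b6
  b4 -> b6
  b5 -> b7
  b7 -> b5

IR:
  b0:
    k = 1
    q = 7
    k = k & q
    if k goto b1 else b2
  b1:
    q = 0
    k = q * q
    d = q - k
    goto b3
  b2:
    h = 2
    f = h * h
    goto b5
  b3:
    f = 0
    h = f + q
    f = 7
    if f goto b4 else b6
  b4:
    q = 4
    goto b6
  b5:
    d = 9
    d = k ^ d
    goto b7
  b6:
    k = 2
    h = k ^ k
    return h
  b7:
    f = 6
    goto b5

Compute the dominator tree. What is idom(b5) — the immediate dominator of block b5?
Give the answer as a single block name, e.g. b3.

idom tree: b1←b0 b2←b0 b3←b1 b4←b3 b5←b2 b6←b3 b7←b5
Dom∩ at merges:
  b5: preds {b2,b7}: {b0,b2} ∩ {b0,b2,b5,b7} = {b0,b2}; idom=b2
  b6: preds {b3,b4}: {b0,b1,b3} ∩ {b0,b1,b3,b4} = {b0,b1,b3}; idom=b3

idom(b5) = b2

Answer: b2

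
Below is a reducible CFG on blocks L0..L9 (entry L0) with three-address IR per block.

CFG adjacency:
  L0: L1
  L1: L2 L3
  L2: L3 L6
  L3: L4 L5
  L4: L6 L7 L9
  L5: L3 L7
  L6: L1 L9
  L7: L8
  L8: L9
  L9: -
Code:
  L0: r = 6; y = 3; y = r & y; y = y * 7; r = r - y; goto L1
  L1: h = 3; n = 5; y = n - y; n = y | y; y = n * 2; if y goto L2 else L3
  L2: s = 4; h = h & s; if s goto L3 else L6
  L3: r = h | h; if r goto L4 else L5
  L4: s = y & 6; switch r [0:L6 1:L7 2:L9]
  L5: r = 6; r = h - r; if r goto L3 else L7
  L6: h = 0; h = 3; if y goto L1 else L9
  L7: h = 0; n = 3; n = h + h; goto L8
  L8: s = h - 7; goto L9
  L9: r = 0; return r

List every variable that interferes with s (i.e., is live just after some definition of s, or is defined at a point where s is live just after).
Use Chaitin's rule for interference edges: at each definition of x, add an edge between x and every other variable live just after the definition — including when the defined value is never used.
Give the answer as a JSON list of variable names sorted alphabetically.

Answer: ["h", "r", "y"]

Derivation:
Per-block:
  L0 def {r,y} use ∅
  L1 def {h,n,y} use {y}
  L2 def {h,s} use {h}
  L3 def {r} use {h}
  L4 def {s} use {r,y}
  L5 def {r} use {h}
  L6 def {h} use {y}
  L7 def {h,n} use ∅
  L8 def {s} use {h}
  L9 def {r} use ∅

Live sets:
  L0 li=∅ lo={y}
  L1 li={y} lo={h,y}
  L2 li={h,y} lo={h,y}
  L3 li={h,y} lo={h,r,y}
  L4 li={r,y} lo={y}
  L5 li={h,y} lo={h,y}
  L6 li={y} lo={y}
  L7 li=∅ lo={h}
  L8 li={h} lo=∅
  L9 li=∅ lo=∅

Interfere edges:
  h: {n,r,s,y}
  n: {h,y}
  r: {h,s,y}
  s: {h,r,y}
  y: {h,n,r,s}

N(s) = ["h", "r", "y"]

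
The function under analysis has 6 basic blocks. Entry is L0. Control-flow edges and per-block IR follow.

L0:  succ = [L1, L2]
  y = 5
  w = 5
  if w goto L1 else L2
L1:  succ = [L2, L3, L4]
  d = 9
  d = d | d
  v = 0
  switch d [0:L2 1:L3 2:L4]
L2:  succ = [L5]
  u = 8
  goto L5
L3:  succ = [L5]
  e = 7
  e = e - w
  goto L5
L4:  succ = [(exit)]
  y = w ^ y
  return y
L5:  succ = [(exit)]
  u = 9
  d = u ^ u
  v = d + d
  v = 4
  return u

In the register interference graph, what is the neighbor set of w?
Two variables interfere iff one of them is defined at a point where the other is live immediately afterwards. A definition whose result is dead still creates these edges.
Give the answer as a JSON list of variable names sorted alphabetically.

Answer: ["d", "e", "v", "y"]

Working:
Block summaries:
  L0 def {w,y} use ∅
  L1 def {d,v} use ∅
  L2 def {u} use ∅
  L3 def {e} use {w}
  L4 def {y} use {w,y}
  L5 def {d,u,v} use ∅

Live sets:
  L0 li=∅ lo={w,y}
  L1 li={w,y} lo={w,y}
  L2 li=∅ lo=∅
  L3 li={w} lo=∅
  L4 li={w,y} lo=∅
  L5 li=∅ lo=∅

Conflict graph:
  d: {u,v,w,y}
  e: {w}
  u: {d,v}
  v: {d,u,w,y}
  w: {d,e,v,y}
  y: {d,v,w}

N(w) = ["d", "e", "v", "y"]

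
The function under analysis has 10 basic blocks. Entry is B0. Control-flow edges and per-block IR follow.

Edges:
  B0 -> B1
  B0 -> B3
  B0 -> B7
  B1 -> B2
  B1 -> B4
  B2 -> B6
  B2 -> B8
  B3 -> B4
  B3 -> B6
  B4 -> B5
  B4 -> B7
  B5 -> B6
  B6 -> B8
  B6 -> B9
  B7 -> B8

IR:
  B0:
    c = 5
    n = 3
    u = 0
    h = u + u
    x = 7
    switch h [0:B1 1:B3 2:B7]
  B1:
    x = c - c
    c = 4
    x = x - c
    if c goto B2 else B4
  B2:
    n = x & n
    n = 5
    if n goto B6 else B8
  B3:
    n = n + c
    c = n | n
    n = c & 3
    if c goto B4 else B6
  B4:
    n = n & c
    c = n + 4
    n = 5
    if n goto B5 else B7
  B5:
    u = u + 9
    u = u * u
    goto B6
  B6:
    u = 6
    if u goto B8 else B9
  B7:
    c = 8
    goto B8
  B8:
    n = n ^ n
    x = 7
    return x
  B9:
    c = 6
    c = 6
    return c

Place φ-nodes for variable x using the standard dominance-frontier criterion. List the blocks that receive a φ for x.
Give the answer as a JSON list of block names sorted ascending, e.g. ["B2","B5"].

idom tree: B1←B0 B2←B1 B3←B0 B4←B0 B5←B4 B6←B0 B7←B0 B8←B0 B9←B6
Join-block Dom:
  B4: preds {B1,B3}: {B0,B1} ∩ {B0,B3} = {B0}; idom=B0
  B6: preds {B2,B3,B5}: {B0,B1,B2} ∩ {B0,B3} ∩ {B0,B4,B5} = {B0}; idom=B0
  B7: preds {B0,B4}: {B0} ∩ {B0,B4} = {B0}; idom=B0
  B8: preds {B2,B6,B7}: {B0,B1,B2} ∩ {B0,B6} ∩ {B0,B7} = {B0}; idom=B0

DF derivation:
  join B4 pred B1: B1 stop@B0
  join B4 pred B3: B3 stop@B0
  join B6 pred B2: B2→B1 stop@B0
  join B6 pred B3: B3 stop@B0
  join B6 pred B5: B5→B4 stop@B0
  join B7 pred B0: · stop@B0
  join B7 pred B4: B4 stop@B0
  join B8 pred B2: B2→B1 stop@B0
  join B8 pred B6: B6 stop@B0
  join B8 pred B7: B7 stop@B0
  DF(B0)=∅
  DF(B1)={B4,B6,B8}
  DF(B2)={B6,B8}
  DF(B3)={B4,B6}
  DF(B4)={B6,B7}
  DF(B5)={B6}
  DF(B6)={B8}
  DF(B7)={B8}
  DF(B8)=∅
  DF(B9)=∅

φ for x: defs {B0,B1,B8}
  DF⁺ = {B4,B6,B7,B8}

Answer: ["B4", "B6", "B7", "B8"]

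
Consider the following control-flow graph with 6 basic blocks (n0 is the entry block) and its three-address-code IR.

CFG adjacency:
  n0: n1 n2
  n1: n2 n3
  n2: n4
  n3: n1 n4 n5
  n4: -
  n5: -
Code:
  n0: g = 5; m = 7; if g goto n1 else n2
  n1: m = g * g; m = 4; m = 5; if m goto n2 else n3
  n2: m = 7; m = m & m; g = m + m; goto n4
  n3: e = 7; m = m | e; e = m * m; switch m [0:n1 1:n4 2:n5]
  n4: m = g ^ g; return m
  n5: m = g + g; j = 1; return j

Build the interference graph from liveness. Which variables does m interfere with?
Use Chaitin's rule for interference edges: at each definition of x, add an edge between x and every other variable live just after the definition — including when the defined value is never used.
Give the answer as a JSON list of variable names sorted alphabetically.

Per-block:
  n0: def={g,m} ue=∅
  n1: def={m} ue={g}
  n2: def={g,m} ue=∅
  n3: def={e,m} ue={m}
  n4: def={m} ue={g}
  n5: def={j,m} ue={g}

Backward fixpoint:
  live n0: ∅→{g}
  live n1: {g}→{g,m}
  live n2: ∅→{g}
  live n3: {g,m}→{g}
  live n4: {g}→∅
  live n5: {g}→∅

Conflict graph:
  e: {g,m}
  g: {e,m}
  j: ∅
  m: {e,g}

N(m) = ["e", "g"]

Answer: ["e", "g"]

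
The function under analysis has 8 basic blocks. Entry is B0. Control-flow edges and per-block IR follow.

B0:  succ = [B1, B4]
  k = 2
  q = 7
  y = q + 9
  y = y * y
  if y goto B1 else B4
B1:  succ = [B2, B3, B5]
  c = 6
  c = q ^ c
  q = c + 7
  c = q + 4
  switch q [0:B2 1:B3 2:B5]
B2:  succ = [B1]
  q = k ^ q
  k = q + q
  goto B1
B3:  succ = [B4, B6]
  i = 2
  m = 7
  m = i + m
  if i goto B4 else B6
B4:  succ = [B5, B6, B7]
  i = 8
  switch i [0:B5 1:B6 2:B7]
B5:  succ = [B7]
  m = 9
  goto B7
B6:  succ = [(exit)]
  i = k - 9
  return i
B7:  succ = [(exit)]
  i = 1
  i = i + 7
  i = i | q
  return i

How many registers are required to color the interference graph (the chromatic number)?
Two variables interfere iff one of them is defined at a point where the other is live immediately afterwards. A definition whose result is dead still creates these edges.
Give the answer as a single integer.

Per-block:
  B0: {k,q,y} / ∅
  B1: {c,q} / {q}
  B2: {k,q} / {k,q}
  B3: {i,m} / ∅
  B4: {i} / ∅
  B5: {m} / ∅
  B6: {i} / {k}
  B7: {i} / {q}

Backward fixpoint:
  B0: in=∅ out={k,q}
  B1: in={k,q} out={k,q}
  B2: in={k,q} out={k,q}
  B3: in={k,q} out={k,q}
  B4: in={k,q} out={k,q}
  B5: in={q} out={q}
  B6: in={k} out=∅
  B7: in={q} out=∅

Conflict graph:
  c — {k,q}
  i — {k,m,q}
  k — {c,i,m,q,y}
  m — {i,k,q}
  q — {c,i,k,m,y}
  y — {k,q}

Registers:
  {i,k,m,q} pairwise interfere (4-clique) ⇒ χ ≥ 4
  assign c→R2 i→R2 k→R0 m→R3 q→R1 y→R2 — no edge inside a register ⇒ χ ≤ 4
  χ = 4

Answer: 4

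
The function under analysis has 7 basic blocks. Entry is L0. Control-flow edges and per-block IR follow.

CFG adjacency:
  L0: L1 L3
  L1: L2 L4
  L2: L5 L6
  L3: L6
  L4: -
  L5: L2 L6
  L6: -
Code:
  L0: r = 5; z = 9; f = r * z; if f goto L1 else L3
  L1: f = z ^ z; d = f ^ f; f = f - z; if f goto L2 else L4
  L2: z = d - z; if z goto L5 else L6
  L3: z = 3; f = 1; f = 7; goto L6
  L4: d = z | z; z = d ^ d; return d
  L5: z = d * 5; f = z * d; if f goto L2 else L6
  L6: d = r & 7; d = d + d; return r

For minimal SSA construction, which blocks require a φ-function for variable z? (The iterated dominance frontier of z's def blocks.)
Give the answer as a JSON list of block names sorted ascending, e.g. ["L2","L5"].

idom tree: L1←L0 L2←L1 L3←L0 L4←L1 L5←L2 L6←L0
Join-block Dom:
  L2: preds {L1,L5}: {L0,L1} ∩ {L0,L1,L2,L5} = {L0,L1}; idom=L1
  L6: preds {L2,L3,L5}: {L0,L1,L2} ∩ {L0,L3} ∩ {L0,L1,L2,L5} = {L0}; idom=L0

DF derivation:
  L2←L1: walk · to L1
  L2←L5: walk L5→L2 to L1
  L6←L2: walk L2→L1 to L0
  L6←L3: walk L3 to L0
  L6←L5: walk L5→L2→L1 to L0
  DF(L0)=∅
  DF(L1)={L6}
  DF(L2)={L2,L6}
  DF(L3)={L6}
  DF(L4)=∅
  DF(L5)={L2,L6}
  DF(L6)=∅

φ for z: defs {L0,L2,L3,L4,L5}
  DF⁺ = {L2,L6}

Answer: ["L2", "L6"]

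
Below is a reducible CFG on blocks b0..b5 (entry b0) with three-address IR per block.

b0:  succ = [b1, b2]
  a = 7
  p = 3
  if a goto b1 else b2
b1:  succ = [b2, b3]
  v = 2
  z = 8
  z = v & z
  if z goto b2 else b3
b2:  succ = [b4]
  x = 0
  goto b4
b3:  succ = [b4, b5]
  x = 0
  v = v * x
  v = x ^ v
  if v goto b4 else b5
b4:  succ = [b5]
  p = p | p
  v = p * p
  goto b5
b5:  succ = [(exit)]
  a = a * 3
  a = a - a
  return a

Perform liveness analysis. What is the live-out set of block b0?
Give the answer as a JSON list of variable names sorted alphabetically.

def/use:
  b0 def {a,p} use ∅
  b1 def {v,z} use ∅
  b2 def {x} use ∅
  b3 def {v,x} use {v}
  b4 def {p,v} use {p}
  b5 def {a} use {a}

Liveness:
  live b0: ∅→{a,p}
  live b1: {a,p}→{a,p,v}
  live b2: {a,p}→{a,p}
  live b3: {a,p,v}→{a,p}
  live b4: {a,p}→{a}
  live b5: {a}→∅

live-out(b0) = ["a", "p"]

Answer: ["a", "p"]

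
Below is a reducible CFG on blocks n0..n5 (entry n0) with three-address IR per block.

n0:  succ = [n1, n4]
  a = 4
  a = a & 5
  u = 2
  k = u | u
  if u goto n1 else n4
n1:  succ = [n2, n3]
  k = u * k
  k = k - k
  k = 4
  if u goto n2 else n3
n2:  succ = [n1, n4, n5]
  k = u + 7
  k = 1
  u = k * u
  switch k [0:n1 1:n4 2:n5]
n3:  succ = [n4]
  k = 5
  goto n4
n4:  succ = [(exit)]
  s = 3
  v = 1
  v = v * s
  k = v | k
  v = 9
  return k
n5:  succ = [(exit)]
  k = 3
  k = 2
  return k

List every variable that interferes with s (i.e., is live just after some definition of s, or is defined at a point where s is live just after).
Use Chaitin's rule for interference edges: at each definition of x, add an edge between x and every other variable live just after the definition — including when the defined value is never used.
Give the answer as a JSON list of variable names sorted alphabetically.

Block summaries:
  n0: def={a,k,u} ue=∅
  n1: def={k} ue={k,u}
  n2: def={k,u} ue={u}
  n3: def={k} ue=∅
  n4: def={k,s,v} ue={k}
  n5: def={k} ue=∅

Backward fixpoint:
  n0: in=∅ out={k,u}
  n1: in={k,u} out={u}
  n2: in={u} out={k,u}
  n3: in=∅ out={k}
  n4: in={k} out=∅
  n5: in=∅ out=∅

Conflict graph:
  a↔∅
  k↔{s,u,v}
  s↔{k,v}
  u↔{k}
  v↔{k,s}

N(s) = ["k", "v"]

Answer: ["k", "v"]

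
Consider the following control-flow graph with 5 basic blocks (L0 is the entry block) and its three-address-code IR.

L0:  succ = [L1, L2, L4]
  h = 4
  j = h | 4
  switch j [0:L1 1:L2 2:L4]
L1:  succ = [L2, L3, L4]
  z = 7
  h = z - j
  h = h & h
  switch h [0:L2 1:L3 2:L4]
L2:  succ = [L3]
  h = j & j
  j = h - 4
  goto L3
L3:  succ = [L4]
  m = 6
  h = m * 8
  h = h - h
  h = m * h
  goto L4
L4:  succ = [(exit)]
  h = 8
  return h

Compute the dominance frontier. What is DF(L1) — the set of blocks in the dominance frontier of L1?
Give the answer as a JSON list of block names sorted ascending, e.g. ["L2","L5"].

idom tree: L1←L0 L2←L0 L3←L0 L4←L0
Dom at joins:
  L2: preds {L0,L1}: {L0} ∩ {L0,L1} = {L0}; idom=L0
  L3: preds {L1,L2}: {L0,L1} ∩ {L0,L2} = {L0}; idom=L0
  L4: preds {L0,L1,L3}: {L0} ∩ {L0,L1} ∩ {L0,L3} = {L0}; idom=L0

DF derivation:
  join L2 pred L0: · stop@L0
  join L2 pred L1: L1 stop@L0
  join L3 pred L1: L1 stop@L0
  join L3 pred L2: L2 stop@L0
  join L4 pred L0: · stop@L0
  join L4 pred L1: L1 stop@L0
  join L4 pred L3: L3 stop@L0
  L0 → ∅
  L1 → {L2,L3,L4}
  L2 → {L3}
  L3 → {L4}
  L4 → ∅

DF(L1) = ["L2", "L3", "L4"]

Answer: ["L2", "L3", "L4"]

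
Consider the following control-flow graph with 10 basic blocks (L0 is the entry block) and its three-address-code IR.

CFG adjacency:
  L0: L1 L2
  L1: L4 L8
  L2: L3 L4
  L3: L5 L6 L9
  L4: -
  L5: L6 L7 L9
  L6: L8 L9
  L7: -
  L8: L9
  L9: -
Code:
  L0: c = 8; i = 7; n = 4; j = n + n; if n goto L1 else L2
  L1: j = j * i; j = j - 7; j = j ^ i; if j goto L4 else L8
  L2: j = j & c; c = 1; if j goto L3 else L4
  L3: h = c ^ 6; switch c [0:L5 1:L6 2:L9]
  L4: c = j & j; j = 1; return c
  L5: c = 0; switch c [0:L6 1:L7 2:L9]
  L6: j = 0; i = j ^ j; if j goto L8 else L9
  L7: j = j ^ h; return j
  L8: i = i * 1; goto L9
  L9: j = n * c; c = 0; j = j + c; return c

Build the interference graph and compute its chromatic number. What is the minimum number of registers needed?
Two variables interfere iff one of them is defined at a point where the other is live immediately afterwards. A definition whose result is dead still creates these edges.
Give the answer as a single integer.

def/use:
  L0: def={c,i,j,n} ue=∅
  L1: def={j} ue={i,j}
  L2: def={c,j} ue={c,j}
  L3: def={h} ue={c}
  L4: def={c,j} ue={j}
  L5: def={c} ue=∅
  L6: def={i,j} ue=∅
  L7: def={j} ue={h,j}
  L8: def={i} ue={i}
  L9: def={c,j} ue={c,n}

Backward fixpoint:
  L0 li=∅ lo={c,i,j,n}
  L1 li={c,i,j,n} lo={c,i,j,n}
  L2 li={c,j,n} lo={c,j,n}
  L3 li={c,j,n} lo={c,h,j,n}
  L4 li={j} lo=∅
  L5 li={h,j,n} lo={c,h,j,n}
  L6 li={c,n} lo={c,i,n}
  L7 li={h,j} lo=∅
  L8 li={c,i,n} lo={c,n}
  L9 li={c,n} lo=∅

Conflict graph:
  c: {h,i,j,n}
  h: {c,j,n}
  i: {c,j,n}
  j: {c,h,i,n}
  n: {c,h,i,j}

Registers:
  clique {c,h,j,n} ⇒ need ≥ 4
  assign c→r0 h→r3 i→r3 j→r1 n→r2 — no edge inside a register ⇒ χ ≤ 4
  χ = 4

Answer: 4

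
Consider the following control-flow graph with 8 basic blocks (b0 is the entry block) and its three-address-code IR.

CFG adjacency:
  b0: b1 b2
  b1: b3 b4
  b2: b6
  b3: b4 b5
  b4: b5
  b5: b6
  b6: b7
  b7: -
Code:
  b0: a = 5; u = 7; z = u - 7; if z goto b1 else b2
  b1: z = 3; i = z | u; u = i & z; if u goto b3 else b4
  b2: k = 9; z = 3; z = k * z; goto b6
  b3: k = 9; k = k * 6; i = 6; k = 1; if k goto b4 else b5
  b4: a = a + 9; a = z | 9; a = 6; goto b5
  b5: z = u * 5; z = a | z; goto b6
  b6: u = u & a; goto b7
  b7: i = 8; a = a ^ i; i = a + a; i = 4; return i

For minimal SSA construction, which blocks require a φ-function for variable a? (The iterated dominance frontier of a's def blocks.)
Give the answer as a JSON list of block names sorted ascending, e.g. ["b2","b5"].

idom tree: b1←b0 b2←b0 b3←b1 b4←b1 b5←b1 b6←b0 b7←b6
Dom∩ at merges:
  b4: preds {b1,b3}: {b0,b1} ∩ {b0,b1,b3} = {b0,b1}; idom=b1
  b5: preds {b3,b4}: {b0,b1,b3} ∩ {b0,b1,b4} = {b0,b1}; idom=b1
  b6: preds {b2,b5}: {b0,b2} ∩ {b0,b1,b5} = {b0}; idom=b0

DF derivation:
  join b4 pred b1: · stop@b1
  join b4 pred b3: b3 stop@b1
  join b5 pred b3: b3 stop@b1
  join b5 pred b4: b4 stop@b1
  join b6 pred b2: b2 stop@b0
  join b6 pred b5: b5→b1 stop@b0
  b0 → ∅
  b1 → {b6}
  b2 → {b6}
  b3 → {b4,b5}
  b4 → {b5}
  b5 → {b6}
  b6 → ∅
  b7 → ∅

φ for a: defs {b0,b4,b7}
  DF⁺ = {b5,b6}

Answer: ["b5", "b6"]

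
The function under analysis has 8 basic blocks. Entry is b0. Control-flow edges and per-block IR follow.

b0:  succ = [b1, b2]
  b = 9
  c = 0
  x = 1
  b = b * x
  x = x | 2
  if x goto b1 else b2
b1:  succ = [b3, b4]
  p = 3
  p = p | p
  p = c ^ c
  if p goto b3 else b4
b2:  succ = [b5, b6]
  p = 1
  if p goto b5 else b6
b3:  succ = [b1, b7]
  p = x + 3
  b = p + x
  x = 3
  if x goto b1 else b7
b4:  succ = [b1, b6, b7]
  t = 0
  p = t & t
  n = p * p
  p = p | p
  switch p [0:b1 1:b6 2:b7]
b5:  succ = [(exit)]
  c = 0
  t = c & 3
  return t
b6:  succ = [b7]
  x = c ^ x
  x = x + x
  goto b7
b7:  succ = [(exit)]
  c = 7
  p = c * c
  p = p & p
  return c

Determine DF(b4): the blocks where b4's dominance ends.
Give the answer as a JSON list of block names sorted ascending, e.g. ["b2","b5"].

idom tree: b1←b0 b2←b0 b3←b1 b4←b1 b5←b2 b6←b0 b7←b0
Dom at joins:
  b1: preds {b0,b3,b4}: {b0} ∩ {b0,b1,b3} ∩ {b0,b1,b4} = {b0}; idom=b0
  b6: preds {b2,b4}: {b0,b2} ∩ {b0,b1,b4} = {b0}; idom=b0
  b7: preds {b3,b4,b6}: {b0,b1,b3} ∩ {b0,b1,b4} ∩ {b0,b6} = {b0}; idom=b0

Frontier:
  join b1 pred b0: · stop@b0
  join b1 pred b3: b3→b1 stop@b0
  join b1 pred b4: b4→b1 stop@b0
  join b6 pred b2: b2 stop@b0
  join b6 pred b4: b4→b1 stop@b0
  join b7 pred b3: b3→b1 stop@b0
  join b7 pred b4: b4→b1 stop@b0
  join b7 pred b6: b6 stop@b0
  DF(b0)=∅
  DF(b1)={b1,b6,b7}
  DF(b2)={b6}
  DF(b3)={b1,b7}
  DF(b4)={b1,b6,b7}
  DF(b5)=∅
  DF(b6)={b7}
  DF(b7)=∅

DF(b4) = ["b1", "b6", "b7"]

Answer: ["b1", "b6", "b7"]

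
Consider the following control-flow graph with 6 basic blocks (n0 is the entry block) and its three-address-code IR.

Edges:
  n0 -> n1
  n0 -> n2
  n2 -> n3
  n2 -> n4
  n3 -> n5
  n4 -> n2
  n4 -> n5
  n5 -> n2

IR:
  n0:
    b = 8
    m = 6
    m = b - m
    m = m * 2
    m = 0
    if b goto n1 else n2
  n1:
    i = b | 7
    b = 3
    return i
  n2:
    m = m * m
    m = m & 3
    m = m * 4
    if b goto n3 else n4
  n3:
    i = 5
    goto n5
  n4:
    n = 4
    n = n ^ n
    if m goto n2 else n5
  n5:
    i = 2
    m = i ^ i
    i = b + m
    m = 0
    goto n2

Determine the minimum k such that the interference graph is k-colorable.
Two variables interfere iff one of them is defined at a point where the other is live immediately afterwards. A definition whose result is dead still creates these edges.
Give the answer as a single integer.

def/use:
  n0: {b,m} / ∅
  n1: {b,i} / {b}
  n2: {m} / {b,m}
  n3: {i} / ∅
  n4: {n} / {m}
  n5: {i,m} / {b}

Live sets:
  live n0: ∅→{b,m}
  live n1: {b}→∅
  live n2: {b,m}→{b,m}
  live n3: {b}→{b}
  live n4: {b,m}→{b,m}
  live n5: {b}→{b,m}

Interference:
  b — {i,m,n}
  i — {b}
  m — {b,n}
  n — {b,m}

Colouring:
  lower bound: {b,m,n} mutually conflict ⇒ χ ≥ 3
  assign b→c0 i→c1 m→c1 n→c2 — no edge inside a register ⇒ χ ≤ 3
  χ = 3

Answer: 3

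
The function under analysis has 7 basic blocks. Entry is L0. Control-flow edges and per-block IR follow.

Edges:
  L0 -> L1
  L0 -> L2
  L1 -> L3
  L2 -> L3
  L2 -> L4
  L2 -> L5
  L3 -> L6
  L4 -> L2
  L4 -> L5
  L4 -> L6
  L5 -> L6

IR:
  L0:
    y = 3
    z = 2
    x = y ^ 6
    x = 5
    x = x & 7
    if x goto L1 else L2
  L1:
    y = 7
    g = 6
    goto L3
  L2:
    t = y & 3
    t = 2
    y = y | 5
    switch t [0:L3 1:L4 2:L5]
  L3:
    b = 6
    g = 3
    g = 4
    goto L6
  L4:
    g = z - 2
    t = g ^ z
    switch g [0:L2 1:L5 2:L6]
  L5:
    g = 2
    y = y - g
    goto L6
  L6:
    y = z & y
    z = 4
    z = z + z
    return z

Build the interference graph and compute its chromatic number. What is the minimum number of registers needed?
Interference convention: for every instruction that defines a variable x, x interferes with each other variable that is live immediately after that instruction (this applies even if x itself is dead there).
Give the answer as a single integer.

Block summaries:
  L0: def={x,y,z} ue=∅
  L1: def={g,y} ue=∅
  L2: def={t,y} ue={y}
  L3: def={b,g} ue=∅
  L4: def={g,t} ue={z}
  L5: def={g,y} ue={y}
  L6: def={y,z} ue={y,z}

Liveness:
  L0 li=∅ lo={y,z}
  L1 li={z} lo={y,z}
  L2 li={y,z} lo={y,z}
  L3 li={y,z} lo={y,z}
  L4 li={y,z} lo={y,z}
  L5 li={y,z} lo={y,z}
  L6 li={y,z} lo=∅

Interference:
  b↔{y,z}
  g↔{t,y,z}
  t↔{g,y,z}
  x↔{y,z}
  y↔{b,g,t,x,z}
  z↔{b,g,t,x,y}

Registers:
  {g,t,y,z} pairwise interfere (4-clique) ⇒ χ ≥ 4
  assign b→c2 g→c2 t→c3 x→c2 y→c0 z→c1 — no edge inside a register ⇒ χ ≤ 4
  χ = 4

Answer: 4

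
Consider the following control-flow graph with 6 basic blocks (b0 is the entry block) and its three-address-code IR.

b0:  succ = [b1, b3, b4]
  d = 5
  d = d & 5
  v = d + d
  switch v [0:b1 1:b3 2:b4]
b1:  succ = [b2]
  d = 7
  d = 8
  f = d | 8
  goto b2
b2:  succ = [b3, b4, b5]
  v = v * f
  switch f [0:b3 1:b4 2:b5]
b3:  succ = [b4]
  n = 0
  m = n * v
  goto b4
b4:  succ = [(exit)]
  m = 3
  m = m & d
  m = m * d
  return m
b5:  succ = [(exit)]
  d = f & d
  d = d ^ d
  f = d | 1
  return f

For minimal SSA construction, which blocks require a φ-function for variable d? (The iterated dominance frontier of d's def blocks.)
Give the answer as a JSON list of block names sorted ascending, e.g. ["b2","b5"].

Answer: ["b3", "b4"]

Analysis:
idom tree: b1←b0 b2←b1 b3←b0 b4←b0 b5←b2
Dom∩ at merges:
  b3: preds {b0,b2}: {b0} ∩ {b0,b1,b2} = {b0}; idom=b0
  b4: preds {b0,b2,b3}: {b0} ∩ {b0,b1,b2} ∩ {b0,b3} = {b0}; idom=b0

Frontier:
  b3←b0: walk · to b0
  b3←b2: walk b2→b1 to b0
  b4←b0: walk · to b0
  b4←b2: walk b2→b1 to b0
  b4←b3: walk b3 to b0
  DF(b0)=∅
  DF(b1)={b3,b4}
  DF(b2)={b3,b4}
  DF(b3)={b4}
  DF(b4)=∅
  DF(b5)=∅

φ for d: defs {b0,b1,b5}
  DF⁺ = {b3,b4}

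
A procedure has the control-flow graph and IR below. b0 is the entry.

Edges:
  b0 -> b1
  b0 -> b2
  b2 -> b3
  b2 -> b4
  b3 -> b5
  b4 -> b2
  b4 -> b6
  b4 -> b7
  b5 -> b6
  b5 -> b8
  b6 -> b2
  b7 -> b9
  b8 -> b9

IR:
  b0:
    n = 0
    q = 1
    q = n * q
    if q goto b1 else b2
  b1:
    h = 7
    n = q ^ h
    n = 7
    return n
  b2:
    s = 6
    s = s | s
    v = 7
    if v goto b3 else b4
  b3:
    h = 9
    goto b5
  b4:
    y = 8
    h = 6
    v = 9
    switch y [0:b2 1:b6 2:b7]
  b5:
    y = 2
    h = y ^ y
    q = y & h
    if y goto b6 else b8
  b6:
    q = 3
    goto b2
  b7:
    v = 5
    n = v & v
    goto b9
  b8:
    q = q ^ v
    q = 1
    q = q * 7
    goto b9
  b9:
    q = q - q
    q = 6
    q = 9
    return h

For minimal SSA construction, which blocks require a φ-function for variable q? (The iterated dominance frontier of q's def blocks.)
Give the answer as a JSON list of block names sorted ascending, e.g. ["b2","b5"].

Answer: ["b2", "b6", "b9"]

Analysis:
idom tree: b1←b0 b2←b0 b3←b2 b4←b2 b5←b3 b6←b2 b7←b4 b8←b5 b9←b2
Dom∩ at merges:
  b2: preds {b0,b4,b6}: {b0} ∩ {b0,b2,b4} ∩ {b0,b2,b6} = {b0}; idom=b0
  b6: preds {b4,b5}: {b0,b2,b4} ∩ {b0,b2,b3,b5} = {b0,b2}; idom=b2
  b9: preds {b7,b8}: {b0,b2,b4,b7} ∩ {b0,b2,b3,b5,b8} = {b0,b2}; idom=b2

Frontier:
  join b2 pred b0: · stop@b0
  join b2 pred b4: b4→b2 stop@b0
  join b2 pred b6: b6→b2 stop@b0
  join b6 pred b4: b4 stop@b2
  join b6 pred b5: b5→b3 stop@b2
  join b9 pred b7: b7→b4 stop@b2
  join b9 pred b8: b8→b5→b3 stop@b2
  b0: DF=∅
  b1: DF=∅
  b2: DF={b2}
  b3: DF={b6,b9}
  b4: DF={b2,b6,b9}
  b5: DF={b6,b9}
  b6: DF={b2}
  b7: DF={b9}
  b8: DF={b9}
  b9: DF=∅

φ for q: defs {b0,b5,b6,b8,b9}
  DF⁺ = {b2,b6,b9}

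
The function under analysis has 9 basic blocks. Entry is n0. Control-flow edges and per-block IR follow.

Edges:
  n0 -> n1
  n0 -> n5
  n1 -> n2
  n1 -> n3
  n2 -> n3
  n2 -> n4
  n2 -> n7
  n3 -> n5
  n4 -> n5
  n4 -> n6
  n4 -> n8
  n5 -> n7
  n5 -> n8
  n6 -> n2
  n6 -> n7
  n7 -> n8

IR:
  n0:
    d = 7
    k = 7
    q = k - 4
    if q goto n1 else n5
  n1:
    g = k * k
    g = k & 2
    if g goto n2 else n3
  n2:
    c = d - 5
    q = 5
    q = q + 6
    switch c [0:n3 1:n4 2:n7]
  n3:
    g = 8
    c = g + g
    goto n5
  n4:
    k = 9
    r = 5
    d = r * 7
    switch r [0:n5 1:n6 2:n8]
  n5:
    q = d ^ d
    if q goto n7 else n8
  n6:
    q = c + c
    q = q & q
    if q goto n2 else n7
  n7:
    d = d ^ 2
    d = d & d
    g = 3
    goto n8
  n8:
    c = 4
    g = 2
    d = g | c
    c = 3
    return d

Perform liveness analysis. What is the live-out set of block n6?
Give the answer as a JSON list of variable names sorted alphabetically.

Per-block:
  n0: def={d,k,q} ue=∅
  n1: def={g} ue={k}
  n2: def={c,q} ue={d}
  n3: def={c,g} ue=∅
  n4: def={d,k,r} ue=∅
  n5: def={q} ue={d}
  n6: def={q} ue={c}
  n7: def={d,g} ue={d}
  n8: def={c,d,g} ue=∅

Liveness:
  n0 li=∅ lo={d,k}
  n1 li={d,k} lo={d}
  n2 li={d} lo={c,d}
  n3 li={d} lo={d}
  n4 li={c} lo={c,d}
  n5 li={d} lo={d}
  n6 li={c,d} lo={d}
  n7 li={d} lo=∅
  n8 li=∅ lo=∅

live-out(n6) = ["d"]

Answer: ["d"]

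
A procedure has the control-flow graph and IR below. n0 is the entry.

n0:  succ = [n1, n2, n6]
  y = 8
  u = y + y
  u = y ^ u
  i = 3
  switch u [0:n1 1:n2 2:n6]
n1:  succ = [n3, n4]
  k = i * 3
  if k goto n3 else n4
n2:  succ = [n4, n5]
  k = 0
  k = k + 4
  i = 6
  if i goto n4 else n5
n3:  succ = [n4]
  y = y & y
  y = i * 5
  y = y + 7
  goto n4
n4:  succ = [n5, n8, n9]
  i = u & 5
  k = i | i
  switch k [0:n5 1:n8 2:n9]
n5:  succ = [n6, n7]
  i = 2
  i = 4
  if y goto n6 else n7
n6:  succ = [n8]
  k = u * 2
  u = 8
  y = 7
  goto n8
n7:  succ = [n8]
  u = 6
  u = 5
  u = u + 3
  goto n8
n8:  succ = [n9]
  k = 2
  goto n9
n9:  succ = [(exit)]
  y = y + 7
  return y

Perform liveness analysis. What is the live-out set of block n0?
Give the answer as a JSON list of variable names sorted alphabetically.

Answer: ["i", "u", "y"]

Analysis:
Per-block:
  n0 def {i,u,y} use ∅
  n1 def {k} use {i}
  n2 def {i,k} use ∅
  n3 def {y} use {i,y}
  n4 def {i,k} use {u}
  n5 def {i} use {y}
  n6 def {k,u,y} use {u}
  n7 def {u} use ∅
  n8 def {k} use ∅
  n9 def {y} use {y}

Live sets:
  n0: in=∅ out={i,u,y}
  n1: in={i,u,y} out={i,u,y}
  n2: in={u,y} out={u,y}
  n3: in={i,u,y} out={u,y}
  n4: in={u,y} out={u,y}
  n5: in={u,y} out={u,y}
  n6: in={u} out={y}
  n7: in={y} out={y}
  n8: in={y} out={y}
  n9: in={y} out=∅

live-out(n0) = ["i", "u", "y"]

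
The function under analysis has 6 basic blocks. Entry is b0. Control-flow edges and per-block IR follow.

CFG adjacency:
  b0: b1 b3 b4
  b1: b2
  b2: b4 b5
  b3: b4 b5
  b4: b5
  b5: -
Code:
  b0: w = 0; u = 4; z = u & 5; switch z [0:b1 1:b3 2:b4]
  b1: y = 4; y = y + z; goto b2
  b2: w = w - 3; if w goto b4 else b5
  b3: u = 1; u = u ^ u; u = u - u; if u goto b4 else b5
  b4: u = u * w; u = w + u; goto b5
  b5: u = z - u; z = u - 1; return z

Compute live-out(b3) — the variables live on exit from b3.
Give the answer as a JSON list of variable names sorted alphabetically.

Answer: ["u", "w", "z"]

Derivation:
Block summaries:
  b0: {u,w,z} / ∅
  b1: {y} / {z}
  b2: {w} / {w}
  b3: {u} / ∅
  b4: {u} / {u,w}
  b5: {u,z} / {u,z}

Backward fixpoint:
  b0: in=∅ out={u,w,z}
  b1: in={u,w,z} out={u,w,z}
  b2: in={u,w,z} out={u,w,z}
  b3: in={w,z} out={u,w,z}
  b4: in={u,w,z} out={u,z}
  b5: in={u,z} out=∅

live-out(b3) = ["u", "w", "z"]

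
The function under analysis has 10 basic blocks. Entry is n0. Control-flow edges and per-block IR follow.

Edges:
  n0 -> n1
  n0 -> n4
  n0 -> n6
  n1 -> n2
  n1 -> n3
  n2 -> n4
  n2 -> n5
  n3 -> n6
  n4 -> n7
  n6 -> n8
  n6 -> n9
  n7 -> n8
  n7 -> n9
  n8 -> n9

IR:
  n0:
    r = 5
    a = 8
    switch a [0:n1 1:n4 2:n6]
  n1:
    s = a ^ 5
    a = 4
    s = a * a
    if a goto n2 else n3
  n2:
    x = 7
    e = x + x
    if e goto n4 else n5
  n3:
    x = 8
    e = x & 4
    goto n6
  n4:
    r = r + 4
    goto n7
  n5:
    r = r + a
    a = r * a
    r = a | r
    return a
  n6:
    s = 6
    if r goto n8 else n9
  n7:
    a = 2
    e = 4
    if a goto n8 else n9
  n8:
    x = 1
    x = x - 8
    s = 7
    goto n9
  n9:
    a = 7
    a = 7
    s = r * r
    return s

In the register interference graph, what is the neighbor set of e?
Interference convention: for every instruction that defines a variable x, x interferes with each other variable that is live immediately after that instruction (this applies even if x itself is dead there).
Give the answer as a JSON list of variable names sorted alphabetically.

Answer: ["a", "r"]

Derivation:
Per-block:
  n0: def={a,r} ue=∅
  n1: def={a,s} ue={a}
  n2: def={e,x} ue=∅
  n3: def={e,x} ue=∅
  n4: def={r} ue={r}
  n5: def={a,r} ue={a,r}
  n6: def={s} ue={r}
  n7: def={a,e} ue=∅
  n8: def={s,x} ue=∅
  n9: def={a,s} ue={r}

Liveness:
  n0: in=∅ out={a,r}
  n1: in={a,r} out={a,r}
  n2: in={a,r} out={a,r}
  n3: in={r} out={r}
  n4: in={r} out={r}
  n5: in={a,r} out=∅
  n6: in={r} out={r}
  n7: in={r} out={r}
  n8: in={r} out={r}
  n9: in={r} out=∅

Interference:
  a: {e,r,s,x}
  e: {a,r}
  r: {a,e,s,x}
  s: {a,r}
  x: {a,r}

N(e) = ["a", "r"]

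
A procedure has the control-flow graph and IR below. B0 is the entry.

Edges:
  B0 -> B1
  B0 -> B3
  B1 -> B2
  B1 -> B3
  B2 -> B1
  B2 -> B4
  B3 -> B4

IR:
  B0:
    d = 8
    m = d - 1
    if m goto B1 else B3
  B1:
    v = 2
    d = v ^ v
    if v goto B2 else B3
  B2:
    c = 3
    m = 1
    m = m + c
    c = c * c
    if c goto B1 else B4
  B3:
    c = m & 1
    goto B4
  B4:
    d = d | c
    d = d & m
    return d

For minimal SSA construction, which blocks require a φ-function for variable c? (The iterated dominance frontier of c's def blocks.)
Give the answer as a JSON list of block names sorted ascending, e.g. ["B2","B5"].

Answer: ["B1", "B3", "B4"]

Working:
idom tree: B1←B0 B2←B1 B3←B0 B4←B0
Dom at joins:
  B1: preds {B0,B2}: {B0} ∩ {B0,B1,B2} = {B0}; idom=B0
  B3: preds {B0,B1}: {B0} ∩ {B0,B1} = {B0}; idom=B0
  B4: preds {B2,B3}: {B0,B1,B2} ∩ {B0,B3} = {B0}; idom=B0

Frontier:
  B1←B0: walk · to B0
  B1←B2: walk B2→B1 to B0
  B3←B0: walk · to B0
  B3←B1: walk B1 to B0
  B4←B2: walk B2→B1 to B0
  B4←B3: walk B3 to B0
  DF(B0)=∅
  DF(B1)={B1,B3,B4}
  DF(B2)={B1,B4}
  DF(B3)={B4}
  DF(B4)=∅

φ for c: defs {B2,B3}
  DF⁺ = {B1,B3,B4}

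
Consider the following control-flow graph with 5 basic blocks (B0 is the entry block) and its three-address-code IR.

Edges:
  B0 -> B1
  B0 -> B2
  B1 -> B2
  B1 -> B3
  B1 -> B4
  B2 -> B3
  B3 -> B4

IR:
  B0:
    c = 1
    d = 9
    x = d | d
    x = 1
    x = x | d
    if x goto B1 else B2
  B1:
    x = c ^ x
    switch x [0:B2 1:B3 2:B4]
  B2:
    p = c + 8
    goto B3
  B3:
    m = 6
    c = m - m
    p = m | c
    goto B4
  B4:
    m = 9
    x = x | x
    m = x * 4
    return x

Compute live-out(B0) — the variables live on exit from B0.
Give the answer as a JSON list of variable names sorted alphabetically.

Answer: ["c", "x"]

Derivation:
Block summaries:
  B0: {c,d,x} / ∅
  B1: {x} / {c,x}
  B2: {p} / {c}
  B3: {c,m,p} / ∅
  B4: {m,x} / {x}

Liveness:
  B0 li=∅ lo={c,x}
  B1 li={c,x} lo={c,x}
  B2 li={c,x} lo={x}
  B3 li={x} lo={x}
  B4 li={x} lo=∅

live-out(B0) = ["c", "x"]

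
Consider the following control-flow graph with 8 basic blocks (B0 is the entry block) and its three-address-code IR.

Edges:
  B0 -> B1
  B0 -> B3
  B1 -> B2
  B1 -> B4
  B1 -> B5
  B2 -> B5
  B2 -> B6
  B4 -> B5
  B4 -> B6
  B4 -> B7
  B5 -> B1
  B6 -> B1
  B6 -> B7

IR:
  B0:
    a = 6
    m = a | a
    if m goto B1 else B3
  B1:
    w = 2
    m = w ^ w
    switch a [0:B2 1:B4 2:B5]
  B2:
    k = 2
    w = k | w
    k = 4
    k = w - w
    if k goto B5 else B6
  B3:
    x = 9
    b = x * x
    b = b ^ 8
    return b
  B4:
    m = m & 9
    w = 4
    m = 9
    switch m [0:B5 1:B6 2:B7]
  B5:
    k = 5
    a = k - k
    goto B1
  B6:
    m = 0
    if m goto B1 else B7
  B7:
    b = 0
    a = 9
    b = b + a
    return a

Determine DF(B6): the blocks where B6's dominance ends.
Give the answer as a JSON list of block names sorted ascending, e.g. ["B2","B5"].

Answer: ["B1", "B7"]

Derivation:
idom tree: B1←B0 B2←B1 B3←B0 B4←B1 B5←B1 B6←B1 B7←B1
Dom at joins:
  B1: preds {B0,B5,B6}: {B0} ∩ {B0,B1,B5} ∩ {B0,B1,B6} = {B0}; idom=B0
  B5: preds {B1,B2,B4}: {B0,B1} ∩ {B0,B1,B2} ∩ {B0,B1,B4} = {B0,B1}; idom=B1
  B6: preds {B2,B4}: {B0,B1,B2} ∩ {B0,B1,B4} = {B0,B1}; idom=B1
  B7: preds {B4,B6}: {B0,B1,B4} ∩ {B0,B1,B6} = {B0,B1}; idom=B1

Frontier:
  join B1 pred B0: · stop@B0
  join B1 pred B5: B5→B1 stop@B0
  join B1 pred B6: B6→B1 stop@B0
  join B5 pred B1: · stop@B1
  join B5 pred B2: B2 stop@B1
  join B5 pred B4: B4 stop@B1
  join B6 pred B2: B2 stop@B1
  join B6 pred B4: B4 stop@B1
  join B7 pred B4: B4 stop@B1
  join B7 pred B6: B6 stop@B1
  DF(B0)=∅
  DF(B1)={B1}
  DF(B2)={B5,B6}
  DF(B3)=∅
  DF(B4)={B5,B6,B7}
  DF(B5)={B1}
  DF(B6)={B1,B7}
  DF(B7)=∅

DF(B6) = ["B1", "B7"]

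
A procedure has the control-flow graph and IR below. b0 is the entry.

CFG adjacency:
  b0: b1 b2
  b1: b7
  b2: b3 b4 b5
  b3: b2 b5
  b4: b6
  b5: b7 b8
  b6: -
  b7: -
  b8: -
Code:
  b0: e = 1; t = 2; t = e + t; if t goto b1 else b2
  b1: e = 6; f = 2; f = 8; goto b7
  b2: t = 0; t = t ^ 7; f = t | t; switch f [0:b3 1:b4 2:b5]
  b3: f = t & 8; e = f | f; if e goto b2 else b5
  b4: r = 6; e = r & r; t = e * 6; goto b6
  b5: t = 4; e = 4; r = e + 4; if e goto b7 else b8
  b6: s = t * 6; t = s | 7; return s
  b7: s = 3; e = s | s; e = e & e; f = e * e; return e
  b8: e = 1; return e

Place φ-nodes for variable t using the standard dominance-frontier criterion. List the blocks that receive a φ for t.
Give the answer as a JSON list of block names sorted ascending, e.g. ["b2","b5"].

idom tree: b1←b0 b2←b0 b3←b2 b4←b2 b5←b2 b6←b4 b7←b0 b8←b5
Dom∩ at merges:
  b2: preds {b0,b3}: {b0} ∩ {b0,b2,b3} = {b0}; idom=b0
  b5: preds {b2,b3}: {b0,b2} ∩ {b0,b2,b3} = {b0,b2}; idom=b2
  b7: preds {b1,b5}: {b0,b1} ∩ {b0,b2,b5} = {b0}; idom=b0

DF derivation:
  b2←b0: walk · to b0
  b2←b3: walk b3→b2 to b0
  b5←b2: walk · to b2
  b5←b3: walk b3 to b2
  b7←b1: walk b1 to b0
  b7←b5: walk b5→b2 to b0
  DF(b0)=∅
  DF(b1)={b7}
  DF(b2)={b2,b7}
  DF(b3)={b2,b5}
  DF(b4)=∅
  DF(b5)={b7}
  DF(b6)=∅
  DF(b7)=∅
  DF(b8)=∅

φ for t: defs {b0,b2,b4,b5,b6}
  DF⁺ = {b2,b7}

Answer: ["b2", "b7"]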